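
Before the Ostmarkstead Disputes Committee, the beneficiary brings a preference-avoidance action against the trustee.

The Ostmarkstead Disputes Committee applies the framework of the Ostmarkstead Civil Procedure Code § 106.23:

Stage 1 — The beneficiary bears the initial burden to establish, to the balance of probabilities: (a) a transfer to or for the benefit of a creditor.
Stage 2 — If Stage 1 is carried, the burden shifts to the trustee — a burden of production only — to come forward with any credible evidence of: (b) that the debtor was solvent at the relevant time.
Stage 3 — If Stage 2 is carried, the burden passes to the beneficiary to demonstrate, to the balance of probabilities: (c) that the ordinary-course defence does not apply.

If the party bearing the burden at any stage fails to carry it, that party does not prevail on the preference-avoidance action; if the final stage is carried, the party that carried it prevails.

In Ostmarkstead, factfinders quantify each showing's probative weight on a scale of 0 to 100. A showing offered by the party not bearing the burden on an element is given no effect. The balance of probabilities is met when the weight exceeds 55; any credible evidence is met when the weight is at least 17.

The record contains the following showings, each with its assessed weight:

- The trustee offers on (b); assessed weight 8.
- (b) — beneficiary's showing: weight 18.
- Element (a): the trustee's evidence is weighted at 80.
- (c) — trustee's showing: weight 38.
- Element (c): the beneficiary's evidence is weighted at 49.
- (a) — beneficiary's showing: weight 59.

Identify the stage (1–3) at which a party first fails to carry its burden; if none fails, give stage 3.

stage 2

At Stage 1 the beneficiary must meet the balance of probabilities (weight exceeds 55): on (a) the weight is 59 (the trustee's 80 is given no effect), which does exceed 55, so (a) meets the standard.
  Stage 1 is satisfied; the onus moves to the trustee.
At Stage 2 the trustee must meet any credible evidence (weight is at least 17): on (b) the weight is 8 (the beneficiary's 18 is given no effect), which does not reach 17, so (b) does not meet the standard.
  Stage 2 not carried; the trustee fails its burden.
So the beneficiary prevails.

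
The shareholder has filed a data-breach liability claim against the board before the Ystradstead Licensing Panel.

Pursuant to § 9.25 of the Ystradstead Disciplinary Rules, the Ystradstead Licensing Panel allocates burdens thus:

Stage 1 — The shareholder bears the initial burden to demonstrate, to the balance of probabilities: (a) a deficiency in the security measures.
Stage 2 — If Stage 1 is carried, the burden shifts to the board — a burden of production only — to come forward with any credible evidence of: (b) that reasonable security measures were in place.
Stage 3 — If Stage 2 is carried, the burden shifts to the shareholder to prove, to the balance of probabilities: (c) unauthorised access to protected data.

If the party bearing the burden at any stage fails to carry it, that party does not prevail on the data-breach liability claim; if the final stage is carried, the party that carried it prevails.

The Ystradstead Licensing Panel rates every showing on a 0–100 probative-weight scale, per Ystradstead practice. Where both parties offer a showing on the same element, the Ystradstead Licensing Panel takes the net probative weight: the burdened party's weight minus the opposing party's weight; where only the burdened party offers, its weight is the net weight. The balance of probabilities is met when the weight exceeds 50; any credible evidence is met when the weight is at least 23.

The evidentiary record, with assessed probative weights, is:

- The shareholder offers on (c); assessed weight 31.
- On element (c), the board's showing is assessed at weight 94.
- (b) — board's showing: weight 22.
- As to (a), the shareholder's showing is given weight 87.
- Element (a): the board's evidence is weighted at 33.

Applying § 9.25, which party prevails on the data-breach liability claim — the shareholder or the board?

Stage 1 (shareholder, the balance of probabilities, weight exceeds 50): (a) net 87−33=54 > 50 — meets.
  Stage 1 is satisfied; the onus moves to the board.
Stage 2 (board, any credible evidence, weight is at least 23): (b) 22 < 23 — fails.
  The board does not carry Stage 2.
The shareholder prevails.

shareholder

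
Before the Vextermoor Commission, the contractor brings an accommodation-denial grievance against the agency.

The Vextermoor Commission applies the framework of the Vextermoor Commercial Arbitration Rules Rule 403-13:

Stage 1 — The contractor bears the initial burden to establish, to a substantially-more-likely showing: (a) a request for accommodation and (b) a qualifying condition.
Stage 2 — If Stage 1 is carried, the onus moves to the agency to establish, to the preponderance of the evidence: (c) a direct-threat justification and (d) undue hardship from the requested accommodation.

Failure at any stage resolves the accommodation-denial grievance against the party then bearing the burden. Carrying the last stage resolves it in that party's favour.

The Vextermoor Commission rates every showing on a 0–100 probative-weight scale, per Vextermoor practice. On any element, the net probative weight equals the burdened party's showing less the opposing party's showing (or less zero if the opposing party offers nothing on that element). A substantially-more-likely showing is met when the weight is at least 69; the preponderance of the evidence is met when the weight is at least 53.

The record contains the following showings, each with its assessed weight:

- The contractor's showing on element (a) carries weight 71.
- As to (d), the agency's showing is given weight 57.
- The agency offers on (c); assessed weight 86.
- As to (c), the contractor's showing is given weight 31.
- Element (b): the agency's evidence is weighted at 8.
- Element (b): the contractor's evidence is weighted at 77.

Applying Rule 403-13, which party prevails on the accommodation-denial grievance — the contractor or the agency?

agency

Stage 1 (contractor, a substantially-more-likely showing, weight is at least 69): (a) 71 ≥ 69 — meets; (b) net 77−8=69 ≥ 69 — meets.
  Stage 1 carried; the burden shifts to the agency.
Stage 2 (agency, the preponderance of the evidence, weight is at least 53): (c) net 86−31=55 ≥ 53 — meets; (d) 57 ≥ 53 — meets.
  All elements met at the final stage.
With every stage satisfied, the agency prevails.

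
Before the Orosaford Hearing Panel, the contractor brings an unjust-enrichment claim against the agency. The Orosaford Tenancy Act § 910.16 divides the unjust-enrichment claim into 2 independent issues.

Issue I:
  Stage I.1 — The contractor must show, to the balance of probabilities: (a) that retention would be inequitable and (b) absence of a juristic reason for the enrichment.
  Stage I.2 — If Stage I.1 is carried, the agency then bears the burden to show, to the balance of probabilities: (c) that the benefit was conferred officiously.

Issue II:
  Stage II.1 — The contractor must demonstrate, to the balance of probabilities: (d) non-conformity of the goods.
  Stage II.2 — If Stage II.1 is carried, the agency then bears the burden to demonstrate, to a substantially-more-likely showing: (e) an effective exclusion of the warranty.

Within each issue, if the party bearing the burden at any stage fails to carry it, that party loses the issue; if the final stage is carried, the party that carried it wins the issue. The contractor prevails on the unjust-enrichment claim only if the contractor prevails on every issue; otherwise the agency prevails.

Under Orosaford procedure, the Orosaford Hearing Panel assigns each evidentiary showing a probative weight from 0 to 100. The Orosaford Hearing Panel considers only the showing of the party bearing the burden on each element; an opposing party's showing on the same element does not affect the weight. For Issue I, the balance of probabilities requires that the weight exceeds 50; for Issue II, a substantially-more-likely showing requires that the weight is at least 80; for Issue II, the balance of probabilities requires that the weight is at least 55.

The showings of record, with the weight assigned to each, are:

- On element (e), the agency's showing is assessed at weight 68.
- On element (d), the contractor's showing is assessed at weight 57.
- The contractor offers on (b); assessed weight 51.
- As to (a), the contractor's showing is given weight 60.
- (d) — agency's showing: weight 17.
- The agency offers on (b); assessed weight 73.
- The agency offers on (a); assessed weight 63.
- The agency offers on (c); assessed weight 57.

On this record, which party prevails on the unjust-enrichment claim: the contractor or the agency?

agency

— Issue I —
Stage I.1 (contractor, the balance of probabilities, weight exceeds 50): (a) 60 (agency's 63 disregarded) > 50 — meets; (b) 51 (agency's 73 disregarded) > 50 — meets.
  Stage I.1 is satisfied; the onus moves to the agency.
Stage I.2 (agency, the balance of probabilities, weight exceeds 50): (c) 57 > 50 — meets.
  The agency carries the last stage.
All stages carried — the agency prevails on this issue.
— Issue II —
Stage II.1 (contractor, the balance of probabilities, weight is at least 55): (d) 57 (agency's 17 disregarded) ≥ 55 — meets.
  All elements met. The burden passes to the agency.
Stage II.2 (agency, a substantially-more-likely showing, weight is at least 80): (e) 68 < 80 — fails.
  Not every element is met, so the agency fails to carry Stage II.2.
The contractor prevails on this issue.
Per-issue: Issue I → agency; Issue II → contractor. The contractor must prevail on every issue; overall, the agency prevails.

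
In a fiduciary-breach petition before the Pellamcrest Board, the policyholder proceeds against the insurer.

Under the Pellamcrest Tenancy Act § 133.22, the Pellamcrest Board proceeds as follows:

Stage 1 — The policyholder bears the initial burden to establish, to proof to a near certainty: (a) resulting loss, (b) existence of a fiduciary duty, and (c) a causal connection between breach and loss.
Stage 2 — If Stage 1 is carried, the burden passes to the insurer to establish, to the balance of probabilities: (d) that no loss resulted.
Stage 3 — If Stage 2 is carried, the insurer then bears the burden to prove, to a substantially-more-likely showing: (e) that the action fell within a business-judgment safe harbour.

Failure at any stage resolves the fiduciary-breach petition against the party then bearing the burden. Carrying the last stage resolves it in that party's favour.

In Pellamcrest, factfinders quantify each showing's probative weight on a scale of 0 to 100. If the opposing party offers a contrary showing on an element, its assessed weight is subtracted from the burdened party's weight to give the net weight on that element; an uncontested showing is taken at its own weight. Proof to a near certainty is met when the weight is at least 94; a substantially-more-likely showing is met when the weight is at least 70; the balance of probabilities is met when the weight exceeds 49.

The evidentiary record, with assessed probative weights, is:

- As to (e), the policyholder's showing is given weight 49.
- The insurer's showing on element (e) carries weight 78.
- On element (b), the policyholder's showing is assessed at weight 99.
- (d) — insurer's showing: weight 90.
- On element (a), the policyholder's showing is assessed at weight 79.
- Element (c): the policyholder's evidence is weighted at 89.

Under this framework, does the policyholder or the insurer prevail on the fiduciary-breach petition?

Stage 1 (policyholder, proof to a near certainty, weight is at least 94): (a) 79 < 94 — fails; (b) 99 ≥ 94 — meets; (c) 89 < 94 — fails.
  Not every element is met, so the policyholder fails to carry Stage 1.
The insurer prevails.

insurer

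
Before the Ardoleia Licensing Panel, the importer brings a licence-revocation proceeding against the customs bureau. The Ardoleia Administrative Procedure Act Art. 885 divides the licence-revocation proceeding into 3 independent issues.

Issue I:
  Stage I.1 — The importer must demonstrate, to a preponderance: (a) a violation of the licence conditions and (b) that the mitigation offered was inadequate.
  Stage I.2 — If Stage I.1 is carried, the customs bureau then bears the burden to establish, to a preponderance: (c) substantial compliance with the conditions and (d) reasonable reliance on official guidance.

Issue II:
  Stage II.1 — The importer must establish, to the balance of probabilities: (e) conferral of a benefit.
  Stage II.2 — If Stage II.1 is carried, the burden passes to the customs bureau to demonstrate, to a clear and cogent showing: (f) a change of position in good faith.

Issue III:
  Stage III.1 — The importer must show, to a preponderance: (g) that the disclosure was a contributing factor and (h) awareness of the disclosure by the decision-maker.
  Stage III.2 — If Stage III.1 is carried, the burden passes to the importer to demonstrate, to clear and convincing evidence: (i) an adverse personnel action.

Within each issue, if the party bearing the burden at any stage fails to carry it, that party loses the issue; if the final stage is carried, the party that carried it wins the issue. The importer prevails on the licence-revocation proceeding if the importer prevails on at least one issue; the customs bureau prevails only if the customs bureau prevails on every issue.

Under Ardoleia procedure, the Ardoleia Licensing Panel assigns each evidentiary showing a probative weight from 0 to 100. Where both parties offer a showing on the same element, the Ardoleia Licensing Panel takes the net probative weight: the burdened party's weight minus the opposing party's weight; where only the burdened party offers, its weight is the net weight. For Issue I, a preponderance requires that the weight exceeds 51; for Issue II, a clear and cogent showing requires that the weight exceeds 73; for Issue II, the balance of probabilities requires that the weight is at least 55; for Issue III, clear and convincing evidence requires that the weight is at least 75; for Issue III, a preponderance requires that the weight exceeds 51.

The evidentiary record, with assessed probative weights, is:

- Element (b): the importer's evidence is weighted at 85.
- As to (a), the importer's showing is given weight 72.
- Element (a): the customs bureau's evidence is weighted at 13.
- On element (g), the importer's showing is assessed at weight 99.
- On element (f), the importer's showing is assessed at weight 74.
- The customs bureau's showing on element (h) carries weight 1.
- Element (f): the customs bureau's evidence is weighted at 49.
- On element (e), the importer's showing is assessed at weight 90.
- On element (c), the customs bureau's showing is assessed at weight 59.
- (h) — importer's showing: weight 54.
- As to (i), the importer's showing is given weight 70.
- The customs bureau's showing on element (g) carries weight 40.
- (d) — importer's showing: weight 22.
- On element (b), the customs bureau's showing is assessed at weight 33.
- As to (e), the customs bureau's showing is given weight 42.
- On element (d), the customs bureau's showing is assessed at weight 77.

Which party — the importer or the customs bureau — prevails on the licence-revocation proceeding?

customs bureau

— Issue I —
At Stage I.1 the importer must meet a preponderance (weight exceeds 51): on (a) the weight is 72 less the opposing 13 gives net 59, which does exceed 51, so (a) meets the standard; on (b) the weight is 85 less the opposing 33 gives net 52, > 51, so (b) meets the standard.
  Stage I.1 carried; the burden shifts to the customs bureau.
At Stage I.2 the customs bureau must meet a preponderance (weight exceeds 51): on (c) the weight is 59, > 51, so (c) meets the standard; on (d) the weight is 77 less the opposing 22 gives net 55, which does exceed 51, so (d) meets the standard.
  The customs bureau carries the last stage.
All stages carried — the customs bureau prevails on this issue.
— Issue II —
Stage II.1 — burden on importer; standard: the balance of probabilities (weight is at least 55).
    (e): 90 − 42 = 48 < 55 [not met]
  Stage II.1 not carried; the importer fails its burden.
So the customs bureau prevails on this issue.
— Issue III —
Stage III.1 — burden on importer; standard: a preponderance (weight exceeds 51).
    (g): 99 − 40 = 59 > 51 [met]
    (h): 54 − 1 = 53 > 51 [met]
  Stage III.1 carried; the burden remains with the importer.
Stage III.2 — burden on importer; standard: clear and convincing evidence (weight is at least 75).
    (i): 70 < 75 [not met]
  Not every element is met, so the importer fails to carry Stage III.2.
So the customs bureau prevails on this issue.
Per-issue: Issue I → customs bureau; Issue II → customs bureau; Issue III → customs bureau. The importer must prevail on at least one issue; overall, the customs bureau prevails.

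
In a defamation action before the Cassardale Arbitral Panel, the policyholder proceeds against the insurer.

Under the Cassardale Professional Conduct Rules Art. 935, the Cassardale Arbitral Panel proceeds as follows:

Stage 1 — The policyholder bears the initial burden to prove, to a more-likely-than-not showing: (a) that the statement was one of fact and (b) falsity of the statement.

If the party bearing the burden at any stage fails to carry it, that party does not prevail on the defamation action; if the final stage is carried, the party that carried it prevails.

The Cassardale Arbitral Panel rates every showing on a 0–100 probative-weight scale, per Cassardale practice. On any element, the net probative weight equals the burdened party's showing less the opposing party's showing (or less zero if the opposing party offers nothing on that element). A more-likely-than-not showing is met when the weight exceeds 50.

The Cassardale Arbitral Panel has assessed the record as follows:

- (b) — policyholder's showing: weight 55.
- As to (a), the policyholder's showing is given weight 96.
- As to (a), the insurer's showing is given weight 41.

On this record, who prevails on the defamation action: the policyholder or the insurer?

Stage 1 (policyholder, a more-likely-than-not showing, weight exceeds 50): (a) net 96−41=55 > 50 — meets; (b) 55 > 50 — meets.
  Stage 1 carried; the final stage is satisfied.
With every stage satisfied, the policyholder prevails.

policyholder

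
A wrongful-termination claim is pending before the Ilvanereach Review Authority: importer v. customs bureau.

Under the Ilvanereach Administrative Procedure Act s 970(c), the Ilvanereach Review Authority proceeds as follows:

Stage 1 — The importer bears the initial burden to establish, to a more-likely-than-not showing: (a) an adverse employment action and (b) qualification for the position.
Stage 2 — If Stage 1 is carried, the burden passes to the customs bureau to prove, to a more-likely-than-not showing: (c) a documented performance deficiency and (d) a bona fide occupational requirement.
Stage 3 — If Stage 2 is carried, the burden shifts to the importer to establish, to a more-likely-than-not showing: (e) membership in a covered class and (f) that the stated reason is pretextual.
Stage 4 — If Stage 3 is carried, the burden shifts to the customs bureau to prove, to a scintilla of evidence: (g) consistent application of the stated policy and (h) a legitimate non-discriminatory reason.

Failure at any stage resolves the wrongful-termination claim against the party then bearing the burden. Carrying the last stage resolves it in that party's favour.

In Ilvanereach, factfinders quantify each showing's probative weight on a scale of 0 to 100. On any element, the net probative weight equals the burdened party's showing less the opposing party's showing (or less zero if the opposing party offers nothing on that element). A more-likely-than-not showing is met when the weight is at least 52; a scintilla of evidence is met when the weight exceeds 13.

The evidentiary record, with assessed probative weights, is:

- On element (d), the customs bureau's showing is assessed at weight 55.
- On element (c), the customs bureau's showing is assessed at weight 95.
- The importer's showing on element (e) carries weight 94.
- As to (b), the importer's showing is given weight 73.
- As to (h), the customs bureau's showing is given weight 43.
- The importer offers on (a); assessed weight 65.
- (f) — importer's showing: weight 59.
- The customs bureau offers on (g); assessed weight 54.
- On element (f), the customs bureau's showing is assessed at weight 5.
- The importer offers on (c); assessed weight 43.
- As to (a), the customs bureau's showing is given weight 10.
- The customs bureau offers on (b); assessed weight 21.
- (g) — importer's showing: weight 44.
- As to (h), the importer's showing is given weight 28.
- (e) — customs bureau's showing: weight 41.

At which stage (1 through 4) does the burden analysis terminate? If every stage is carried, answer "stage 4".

Stage 1 (importer, a more-likely-than-not showing, weight is at least 52): (a) net 65−10=55 ≥ 52 — meets; (b) net 73−21=52 ≥ 52 — meets.
  Stage 1 is satisfied; the onus moves to the customs bureau.
Stage 2 (customs bureau, a more-likely-than-not showing, weight is at least 52): (c) net 95−43=52 ≥ 52 — meets; (d) 55 ≥ 52 — meets.
  Stage 2 carried; the burden shifts to the importer.
Stage 3 (importer, a more-likely-than-not showing, weight is at least 52): (e) net 94−41=53 ≥ 52 — meets; (f) net 59−5=54 ≥ 52 — meets.
  All elements met. The burden passes to the customs bureau.
Stage 4 (customs bureau, a scintilla of evidence, weight exceeds 13): (g) net 54−44=10 ≤ 13 — fails; (h) net 43−28=15 > 13 — meets.
  Not every element is met, so the customs bureau fails to carry Stage 4.
The analysis ends at Stage 4; the importer prevails.

stage 4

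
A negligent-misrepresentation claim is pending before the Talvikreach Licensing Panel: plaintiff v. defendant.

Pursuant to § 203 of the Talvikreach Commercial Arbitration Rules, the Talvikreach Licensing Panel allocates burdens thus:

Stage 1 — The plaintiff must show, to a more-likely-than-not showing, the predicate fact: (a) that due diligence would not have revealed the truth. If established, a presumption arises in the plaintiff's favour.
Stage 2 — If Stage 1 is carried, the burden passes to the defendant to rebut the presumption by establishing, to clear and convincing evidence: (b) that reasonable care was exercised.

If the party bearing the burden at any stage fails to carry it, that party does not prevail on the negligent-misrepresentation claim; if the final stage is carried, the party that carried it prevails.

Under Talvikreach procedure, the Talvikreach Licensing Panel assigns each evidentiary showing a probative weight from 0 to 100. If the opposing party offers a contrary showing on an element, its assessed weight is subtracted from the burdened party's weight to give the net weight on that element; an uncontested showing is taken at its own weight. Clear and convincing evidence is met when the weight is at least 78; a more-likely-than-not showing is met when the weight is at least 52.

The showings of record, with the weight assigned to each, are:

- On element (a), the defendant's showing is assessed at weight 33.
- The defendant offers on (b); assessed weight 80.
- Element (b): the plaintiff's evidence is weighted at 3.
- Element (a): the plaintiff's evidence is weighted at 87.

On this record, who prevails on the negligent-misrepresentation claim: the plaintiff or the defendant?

Stage 1 (plaintiff, a more-likely-than-not showing, weight is at least 52): (a) net 87−33=54 ≥ 52 — meets.
  Stage 1 carried; the burden shifts to the defendant.
Stage 2 (defendant, clear and convincing evidence, weight is at least 78): (b) net 80−3=77 < 78 — fails.
  Stage 2 not carried; the defendant fails its burden.
The analysis ends at Stage 2; the plaintiff prevails.

plaintiff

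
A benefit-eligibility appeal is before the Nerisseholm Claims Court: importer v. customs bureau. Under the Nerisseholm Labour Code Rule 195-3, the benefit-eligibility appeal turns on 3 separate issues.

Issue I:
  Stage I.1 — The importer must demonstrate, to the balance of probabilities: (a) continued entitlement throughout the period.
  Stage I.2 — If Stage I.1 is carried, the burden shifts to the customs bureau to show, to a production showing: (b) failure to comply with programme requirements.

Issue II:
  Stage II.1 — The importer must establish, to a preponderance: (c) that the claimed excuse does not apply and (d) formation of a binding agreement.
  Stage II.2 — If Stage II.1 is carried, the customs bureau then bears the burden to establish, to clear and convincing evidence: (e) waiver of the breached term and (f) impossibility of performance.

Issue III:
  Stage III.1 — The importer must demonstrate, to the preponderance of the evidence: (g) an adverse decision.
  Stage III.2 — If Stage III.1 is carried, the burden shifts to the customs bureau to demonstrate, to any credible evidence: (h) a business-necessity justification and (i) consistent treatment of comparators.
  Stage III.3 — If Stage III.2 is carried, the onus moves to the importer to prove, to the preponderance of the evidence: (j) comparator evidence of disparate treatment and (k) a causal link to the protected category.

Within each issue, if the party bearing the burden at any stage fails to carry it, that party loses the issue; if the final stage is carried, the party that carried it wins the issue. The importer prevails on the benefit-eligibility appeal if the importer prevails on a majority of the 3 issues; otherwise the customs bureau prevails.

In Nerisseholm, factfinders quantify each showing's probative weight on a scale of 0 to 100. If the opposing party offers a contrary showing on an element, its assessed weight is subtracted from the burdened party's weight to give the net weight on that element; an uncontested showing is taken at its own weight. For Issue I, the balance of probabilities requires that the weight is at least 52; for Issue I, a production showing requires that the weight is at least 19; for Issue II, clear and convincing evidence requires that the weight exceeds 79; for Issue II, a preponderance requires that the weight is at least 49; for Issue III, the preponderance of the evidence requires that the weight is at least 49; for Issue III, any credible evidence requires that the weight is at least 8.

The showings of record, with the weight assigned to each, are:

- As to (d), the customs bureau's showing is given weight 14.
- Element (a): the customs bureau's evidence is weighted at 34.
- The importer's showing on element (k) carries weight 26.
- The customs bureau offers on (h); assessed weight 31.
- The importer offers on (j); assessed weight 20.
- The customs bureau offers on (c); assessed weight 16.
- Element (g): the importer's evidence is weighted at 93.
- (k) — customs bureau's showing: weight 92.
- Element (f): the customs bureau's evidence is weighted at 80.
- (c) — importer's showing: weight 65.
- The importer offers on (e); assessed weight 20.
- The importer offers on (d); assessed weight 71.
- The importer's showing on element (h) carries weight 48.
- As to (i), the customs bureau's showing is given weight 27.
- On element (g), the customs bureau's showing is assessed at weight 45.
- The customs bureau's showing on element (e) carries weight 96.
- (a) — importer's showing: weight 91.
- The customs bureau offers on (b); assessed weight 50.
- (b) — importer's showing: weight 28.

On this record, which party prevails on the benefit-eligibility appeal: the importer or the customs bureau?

customs bureau

— Issue I —
Stage I.1 (importer, the balance of probabilities, weight is at least 52): (a) net 91−34=57 ≥ 52 — meets.
  All elements met. The burden passes to the customs bureau.
Stage I.2 (customs bureau, a production showing, weight is at least 19): (b) net 50−28=22 ≥ 19 — meets.
  Stage I.2 carried; the final stage is satisfied.
With every stage satisfied, the customs bureau prevails on this issue.
— Issue II —
At Stage II.1 the importer must meet a preponderance (weight is at least 49): on (c) the weight is 65 less the opposing 16 gives net 49, ≥ 49, so (c) meets the standard; on (d) the weight is 71 less the opposing 14 gives net 57, which does reach 49, so (d) meets the standard.
  Stage II.1 is satisfied; the onus moves to the customs bureau.
At Stage II.2 the customs bureau must meet clear and convincing evidence (weight exceeds 79): on (e) the weight is 96 less the opposing 20 gives net 76, ≤ 79, so (e) does not meet the standard; on (f) the weight is 80, > 79, so (f) meets the standard.
  Not every element is met, so the customs bureau fails to carry Stage II.2.
The analysis ends at Stage II.2; the importer prevails on this issue.
— Issue III —
Stage III.1 (importer, the preponderance of the evidence, weight is at least 49): (g) net 93−45=48 < 49 — fails.
  Not every element is met, so the importer fails to carry Stage III.1.
The analysis ends at Stage III.1; the customs bureau prevails on this issue.
Per-issue: Issue I → customs bureau; Issue II → importer; Issue III → customs bureau. The importer must prevail on a majority of issues; overall, the customs bureau prevails.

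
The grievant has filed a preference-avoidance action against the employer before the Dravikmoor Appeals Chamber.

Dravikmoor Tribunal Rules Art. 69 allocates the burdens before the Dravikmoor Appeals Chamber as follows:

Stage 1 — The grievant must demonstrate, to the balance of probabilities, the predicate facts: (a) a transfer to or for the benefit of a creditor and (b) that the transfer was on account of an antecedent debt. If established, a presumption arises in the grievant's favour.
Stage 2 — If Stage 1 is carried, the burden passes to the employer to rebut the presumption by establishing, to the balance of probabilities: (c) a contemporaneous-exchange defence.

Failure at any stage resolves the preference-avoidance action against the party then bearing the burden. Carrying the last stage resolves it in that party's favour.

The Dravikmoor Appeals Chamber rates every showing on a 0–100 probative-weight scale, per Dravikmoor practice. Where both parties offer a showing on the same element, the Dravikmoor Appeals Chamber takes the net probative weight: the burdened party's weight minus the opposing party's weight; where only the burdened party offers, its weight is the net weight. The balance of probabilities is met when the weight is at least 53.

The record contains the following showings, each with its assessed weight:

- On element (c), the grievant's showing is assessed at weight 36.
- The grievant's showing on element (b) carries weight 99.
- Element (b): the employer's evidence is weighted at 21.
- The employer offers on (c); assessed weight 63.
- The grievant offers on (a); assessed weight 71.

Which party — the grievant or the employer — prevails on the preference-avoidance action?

Stage 1 (grievant, the balance of probabilities, weight is at least 53): (a) 71 ≥ 53 — meets; (b) net 99−21=78 ≥ 53 — meets.
  Stage 1 is satisfied; the onus moves to the employer.
Stage 2 (employer, the balance of probabilities, weight is at least 53): (c) net 63−36=27 < 53 — fails.
  The employer does not carry Stage 2.
So the grievant prevails.

grievant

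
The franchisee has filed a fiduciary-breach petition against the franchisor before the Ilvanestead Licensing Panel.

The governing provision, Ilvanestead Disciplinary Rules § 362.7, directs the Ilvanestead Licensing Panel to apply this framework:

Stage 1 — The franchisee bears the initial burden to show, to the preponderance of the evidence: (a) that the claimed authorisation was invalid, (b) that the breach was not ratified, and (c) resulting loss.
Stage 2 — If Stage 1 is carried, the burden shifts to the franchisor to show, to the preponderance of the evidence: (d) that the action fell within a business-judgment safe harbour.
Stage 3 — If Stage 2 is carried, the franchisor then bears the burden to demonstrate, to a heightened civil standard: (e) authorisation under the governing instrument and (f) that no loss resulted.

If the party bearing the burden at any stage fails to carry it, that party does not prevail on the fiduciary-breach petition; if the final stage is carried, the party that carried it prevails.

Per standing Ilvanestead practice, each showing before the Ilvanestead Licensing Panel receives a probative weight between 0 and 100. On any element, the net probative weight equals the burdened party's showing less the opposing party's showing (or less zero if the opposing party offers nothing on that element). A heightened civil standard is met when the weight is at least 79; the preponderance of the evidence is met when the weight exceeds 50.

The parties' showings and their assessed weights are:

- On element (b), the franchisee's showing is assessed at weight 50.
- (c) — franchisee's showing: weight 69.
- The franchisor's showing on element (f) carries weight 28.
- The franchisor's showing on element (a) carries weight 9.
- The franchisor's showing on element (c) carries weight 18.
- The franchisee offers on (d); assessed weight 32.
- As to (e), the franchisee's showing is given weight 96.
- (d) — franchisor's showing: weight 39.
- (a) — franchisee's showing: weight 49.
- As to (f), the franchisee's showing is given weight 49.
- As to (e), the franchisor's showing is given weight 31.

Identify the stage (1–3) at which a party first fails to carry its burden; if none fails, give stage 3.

Stage 1 (franchisee, the preponderance of the evidence, weight exceeds 50): (a) net 49−9=40 ≤ 50 — fails; (b) 50 ≤ 50 — fails; (c) net 69−18=51 > 50 — meets.
  Stage 1 not carried; the franchisee fails its burden.
The analysis ends at Stage 1; the franchisor prevails.

stage 1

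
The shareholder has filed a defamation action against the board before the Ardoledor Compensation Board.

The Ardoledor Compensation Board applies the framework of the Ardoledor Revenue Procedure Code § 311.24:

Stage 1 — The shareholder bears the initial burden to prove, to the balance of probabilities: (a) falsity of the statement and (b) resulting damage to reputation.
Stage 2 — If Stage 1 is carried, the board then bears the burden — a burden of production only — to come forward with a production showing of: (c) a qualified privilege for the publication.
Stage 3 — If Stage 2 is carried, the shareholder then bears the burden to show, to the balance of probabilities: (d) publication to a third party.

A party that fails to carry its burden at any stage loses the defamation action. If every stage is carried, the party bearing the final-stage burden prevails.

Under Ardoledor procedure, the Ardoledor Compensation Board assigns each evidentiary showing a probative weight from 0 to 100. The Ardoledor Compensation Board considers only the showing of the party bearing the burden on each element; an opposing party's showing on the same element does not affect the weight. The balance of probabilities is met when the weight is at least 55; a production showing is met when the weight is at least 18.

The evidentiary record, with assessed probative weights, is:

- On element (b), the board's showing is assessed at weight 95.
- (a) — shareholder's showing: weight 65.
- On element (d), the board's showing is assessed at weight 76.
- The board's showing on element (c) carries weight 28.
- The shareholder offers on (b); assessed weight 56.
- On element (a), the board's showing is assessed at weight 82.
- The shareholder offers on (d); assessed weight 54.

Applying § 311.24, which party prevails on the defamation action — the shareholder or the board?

Stage 1 (shareholder, the balance of probabilities, weight is at least 55): (a) 65 (board's 82 disregarded) ≥ 55 — meets; (b) 56 (board's 95 disregarded) ≥ 55 — meets.
  All elements met. The burden passes to the board.
Stage 2 (board, a production showing, weight is at least 18): (c) 28 ≥ 18 — meets.
  Stage 2 carried; the burden shifts to the shareholder.
Stage 3 (shareholder, the balance of probabilities, weight is at least 55): (d) 54 (board's 76 disregarded) < 55 — fails.
  The shareholder does not carry Stage 3.
So the board prevails.

board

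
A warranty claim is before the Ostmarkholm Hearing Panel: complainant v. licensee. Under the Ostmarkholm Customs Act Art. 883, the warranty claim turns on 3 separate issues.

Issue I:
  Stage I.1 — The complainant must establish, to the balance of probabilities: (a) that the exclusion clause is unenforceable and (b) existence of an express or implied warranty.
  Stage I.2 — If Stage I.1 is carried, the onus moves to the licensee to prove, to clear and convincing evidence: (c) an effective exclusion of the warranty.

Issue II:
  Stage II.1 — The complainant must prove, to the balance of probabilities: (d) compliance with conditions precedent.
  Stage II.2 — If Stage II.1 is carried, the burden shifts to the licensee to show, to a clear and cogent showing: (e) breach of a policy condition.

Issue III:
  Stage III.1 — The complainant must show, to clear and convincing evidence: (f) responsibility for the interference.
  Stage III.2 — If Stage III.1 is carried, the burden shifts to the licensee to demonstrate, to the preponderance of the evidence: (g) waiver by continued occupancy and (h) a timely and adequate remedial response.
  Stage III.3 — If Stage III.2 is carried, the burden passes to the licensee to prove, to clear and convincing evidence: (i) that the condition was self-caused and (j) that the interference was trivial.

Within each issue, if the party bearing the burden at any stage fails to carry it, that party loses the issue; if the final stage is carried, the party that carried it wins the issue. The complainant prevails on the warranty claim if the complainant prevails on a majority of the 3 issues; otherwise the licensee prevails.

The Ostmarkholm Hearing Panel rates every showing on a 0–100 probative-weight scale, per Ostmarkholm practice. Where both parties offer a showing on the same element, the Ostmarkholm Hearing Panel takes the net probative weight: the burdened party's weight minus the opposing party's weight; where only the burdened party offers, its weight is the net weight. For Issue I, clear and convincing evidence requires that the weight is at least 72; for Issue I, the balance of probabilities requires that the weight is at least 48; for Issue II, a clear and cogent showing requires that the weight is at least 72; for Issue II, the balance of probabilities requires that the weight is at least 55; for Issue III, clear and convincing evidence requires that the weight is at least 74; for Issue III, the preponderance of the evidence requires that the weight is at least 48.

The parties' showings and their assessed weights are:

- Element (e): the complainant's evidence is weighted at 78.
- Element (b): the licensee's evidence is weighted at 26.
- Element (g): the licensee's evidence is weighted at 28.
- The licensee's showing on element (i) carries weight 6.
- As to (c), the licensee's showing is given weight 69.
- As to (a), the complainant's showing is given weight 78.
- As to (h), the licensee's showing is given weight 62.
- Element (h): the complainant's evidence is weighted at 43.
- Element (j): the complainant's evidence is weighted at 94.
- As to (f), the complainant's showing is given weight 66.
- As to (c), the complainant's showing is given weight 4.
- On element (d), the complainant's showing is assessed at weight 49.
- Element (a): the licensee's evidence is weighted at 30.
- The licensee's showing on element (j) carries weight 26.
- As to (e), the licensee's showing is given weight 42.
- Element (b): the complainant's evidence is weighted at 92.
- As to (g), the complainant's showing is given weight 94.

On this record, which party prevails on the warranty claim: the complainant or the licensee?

— Issue I —
Stage I.1 — burden on complainant; standard: the balance of probabilities (weight is at least 48).
    (a): 78 − 30 = 48 ≥ 48 [met]
    (b): 92 − 26 = 66 ≥ 48 [met]
  The complainant carries Stage I.1; the licensee now bears the burden.
Stage I.2 — burden on licensee; standard: clear and convincing evidence (weight is at least 72).
    (c): 69 − 4 = 65 < 72 [not met]
  Not every element is met, so the licensee fails to carry Stage I.2.
The complainant prevails on this issue.
— Issue II —
At Stage II.1 the complainant must meet the balance of probabilities (weight is at least 55): on (d) the weight is 49, which does not reach 55, so (d) does not meet the standard.
  Not every element is met, so the complainant fails to carry Stage II.1.
The analysis ends at Stage II.1; the licensee prevails on this issue.
— Issue III —
Stage III.1 — burden on complainant; standard: clear and convincing evidence (weight is at least 74).
    (f): 66 < 74 [not met]
  Stage III.1 not carried; the complainant fails its burden.
So the licensee prevails on this issue.
Per-issue: Issue I → complainant; Issue II → licensee; Issue III → licensee. The complainant must prevail on a majority of issues; overall, the licensee prevails.

licensee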